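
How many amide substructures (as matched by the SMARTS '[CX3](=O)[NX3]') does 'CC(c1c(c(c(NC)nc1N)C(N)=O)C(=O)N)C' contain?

[CX3](=O)[NX3] is the SMARTS for an amide: a carbonyl carbon bonded to a trivalent nitrogen.
The molecule carries 2 separate instances of a primary amide (-C(=O)NH2) meeting every constraint; each maps to a distinct set of atoms, giving 2 matches.

2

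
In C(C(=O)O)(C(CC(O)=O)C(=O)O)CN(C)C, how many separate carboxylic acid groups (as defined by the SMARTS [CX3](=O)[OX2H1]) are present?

3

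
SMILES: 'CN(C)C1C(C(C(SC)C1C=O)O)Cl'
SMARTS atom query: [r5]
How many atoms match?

Check the 14 heavy atoms by environment: 5× C (in 5-ring) → match; 4× C (acyclic) → no; 2× O (acyclic) → no; 1× Cl (acyclic) → no; 1× S (acyclic) → no; 1× N (acyclic) → no.
That gives 5 matching atoms.

5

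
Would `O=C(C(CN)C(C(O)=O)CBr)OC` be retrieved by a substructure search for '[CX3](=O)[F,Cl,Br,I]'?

No

The pattern [CX3](=O)[F,Cl,Br,I] describes a carbonyl carbon bonded to a halogen — an acyl halide.
The closest candidate here is a carboxylic acid group (-C(=O)OH), but the carbonyl is bonded to -OH, not to a halogen. No other fragment satisfies the full query, so there is no match.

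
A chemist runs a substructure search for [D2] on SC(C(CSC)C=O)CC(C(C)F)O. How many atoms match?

4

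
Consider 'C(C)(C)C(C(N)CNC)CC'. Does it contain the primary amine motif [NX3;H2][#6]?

Yes

The pattern [NX3;H2][#6] describes a trivalent nitrogen with two H attached to carbon — a primary amine.
The molecule carries a primary amino group (-NH2), whose atoms satisfy every constraint of the query, so the pattern matches.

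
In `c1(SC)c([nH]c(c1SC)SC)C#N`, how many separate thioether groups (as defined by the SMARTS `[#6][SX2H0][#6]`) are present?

3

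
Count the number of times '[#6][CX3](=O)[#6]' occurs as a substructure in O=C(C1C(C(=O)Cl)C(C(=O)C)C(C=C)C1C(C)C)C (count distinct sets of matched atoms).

[#6][CX3](=O)[#6] is the SMARTS for a ketone: a carbonyl carbon (no H) flanked by two carbons.
The molecule carries 2 separate instances of an acetyl/ketone group (-C(=O)CH3) meeting every constraint; each maps to a distinct set of atoms, giving 2 matches.

2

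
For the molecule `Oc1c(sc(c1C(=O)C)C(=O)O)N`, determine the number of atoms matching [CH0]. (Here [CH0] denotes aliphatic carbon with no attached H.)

2

The query [CH0] means: aliphatic carbon with no attached hydrogen.
Check the 13 heavy atoms by environment: 1× s (aromatic, H0) → no; 4× c (aromatic, H0) → no; 2× C (H0) → match; 2× O (H0) → no; 2× O (H1) → no; 1× C (H3) → no; 1× N (H2) → no.
That gives 2 matching atoms.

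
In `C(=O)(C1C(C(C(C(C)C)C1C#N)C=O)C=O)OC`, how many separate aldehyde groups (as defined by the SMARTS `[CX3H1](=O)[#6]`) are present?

2

[CX3H1](=O)[#6] is the SMARTS for an aldehyde: an sp2 carbon with one H, double-bonded to O and single-bonded to carbon.
The molecule carries 2 separate instances of an aldehyde (-CHO) meeting every constraint; each maps to a distinct set of atoms, giving 2 matches.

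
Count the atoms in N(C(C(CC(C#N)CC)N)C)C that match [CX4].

Check the 12 heavy atoms by environment: 8× C (X4) → match; 2× N (X3) → no; 1× C (X2) → no; 1× N (X1) → no.
That gives 8 matching atoms.

8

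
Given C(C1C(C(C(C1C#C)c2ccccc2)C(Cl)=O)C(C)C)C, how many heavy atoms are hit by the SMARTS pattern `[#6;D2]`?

Check the 21 heavy atoms by environment: 7× C (D3) → no; 2× C (D2) → match; 4× C (D1) → no; 1× c (aromatic, D3) → no; 5× c (aromatic, D2) → match; 1× O (D1) → no; 1× Cl (D1) → no.
Summing the matching environments: 2 + 5 = 7 matching atoms.

7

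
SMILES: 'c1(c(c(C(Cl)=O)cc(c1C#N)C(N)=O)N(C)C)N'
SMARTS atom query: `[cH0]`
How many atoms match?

5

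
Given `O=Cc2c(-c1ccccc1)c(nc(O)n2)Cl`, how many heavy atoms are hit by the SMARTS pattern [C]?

The query [C] means: uppercase C matches aliphatic (non-aromatic) carbon only.
Check the 16 heavy atoms by environment: 2× n (aromatic) → no; 10× c (aromatic) → no; 1× Cl → no; 1× C → match; 2× O → no.
That gives 1 matching atom.

1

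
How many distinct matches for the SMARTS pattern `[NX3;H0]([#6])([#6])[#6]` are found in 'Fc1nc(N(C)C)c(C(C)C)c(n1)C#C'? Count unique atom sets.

[NX3;H0]([#6])([#6])[#6] is the SMARTS for a tertiary amine: a trivalent nitrogen with no H, bonded to three carbons.
Exactly one fragment in the molecule meets all constraints, giving 1 match.

1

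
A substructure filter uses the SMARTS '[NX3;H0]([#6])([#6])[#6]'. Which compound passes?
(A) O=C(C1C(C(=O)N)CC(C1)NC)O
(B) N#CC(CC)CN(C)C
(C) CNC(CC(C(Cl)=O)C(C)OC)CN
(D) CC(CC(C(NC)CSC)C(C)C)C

B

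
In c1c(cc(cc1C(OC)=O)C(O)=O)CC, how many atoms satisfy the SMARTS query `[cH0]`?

3

The query [cH0] means: aromatic carbon with no attached hydrogen (substituted or ring-fusion).
Check the 15 heavy atoms by environment: 3× c (aromatic, H1) → no; 3× c (aromatic, H0) → match; 2× C (H0) → no; 3× O (H0) → no; 1× O (H1) → no; 1× C (H2) → no; 2× C (H3) → no.
That gives 3 matching atoms.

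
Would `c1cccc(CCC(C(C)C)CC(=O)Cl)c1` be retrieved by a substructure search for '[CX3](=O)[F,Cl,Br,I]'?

Yes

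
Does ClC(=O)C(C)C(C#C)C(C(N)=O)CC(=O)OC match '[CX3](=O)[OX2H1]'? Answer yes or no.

No

The pattern [CX3](=O)[OX2H1] describes an sp2 carbon double-bonded to O and single-bonded to an -OH oxygen — a carboxylic acid.
The closest candidate here is a methyl-ester group (-C(=O)OCH3), but the singly-bonded O has no H (OX2H0, not OX2H1). No other fragment satisfies the full query, so there is no match.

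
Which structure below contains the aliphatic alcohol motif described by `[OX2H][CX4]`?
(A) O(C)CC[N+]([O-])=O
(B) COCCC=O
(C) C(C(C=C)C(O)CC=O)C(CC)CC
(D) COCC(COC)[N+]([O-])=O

C

[OX2H][CX4] describes a hydroxyl oxygen bound to an sp3 (X4) carbon (an aliphatic alcohol).
(A) has a methoxy ether (-OCH3) but the oxygen has H0 (ether), not H1.
(B) has a methoxy ether (-OCH3) but the oxygen has H0 (ether), not H1.
(C) contains a hydroxyl group (-OH), which satisfies every atom and bond constraint.
(D) has a methoxy ether (-OCH3) but the oxygen has H0 (ether), not H1.
So the answer is (C).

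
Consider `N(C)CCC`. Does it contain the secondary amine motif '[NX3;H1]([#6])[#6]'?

The pattern [NX3;H1]([#6])[#6] describes a trivalent nitrogen with one H, bonded to two carbons — a secondary amine.
The molecule carries an N-methylamino group (-NHCH3), whose atoms satisfy every constraint of the query, so the pattern matches.

Yes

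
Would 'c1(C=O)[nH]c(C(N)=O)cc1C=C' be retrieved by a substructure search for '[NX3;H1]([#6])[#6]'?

No

The pattern [NX3;H1]([#6])[#6] describes a trivalent nitrogen with one H, bonded to two carbons — a secondary amine.
The closest candidate here is a primary amide (-C(=O)NH2), but the -C(=O)NH2 nitrogen has H2, not H1. No other fragment satisfies the full query, so there is no match.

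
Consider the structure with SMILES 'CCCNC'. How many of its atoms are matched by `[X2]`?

0

The query [X2] means: any atom with exactly two total connections (bonds + H).
Check the 5 heavy atoms by environment: 4× C (X4) → no; 1× N (X3) → no.
No environment satisfies the query, so 0 matching atoms.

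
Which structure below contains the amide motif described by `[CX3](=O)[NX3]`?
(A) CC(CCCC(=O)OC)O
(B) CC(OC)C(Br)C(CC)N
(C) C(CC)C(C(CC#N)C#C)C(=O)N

[CX3](=O)[NX3] describes a carbonyl carbon bonded to a trivalent nitrogen (an amide).
(A) has a methyl-ester group (-C(=O)OCH3) but the carbonyl is bonded to O, not to an NX3 nitrogen.
(B) has a primary amino group (-NH2) but the -NH2 is not attached to a carbonyl carbon.
(C) contains a primary amide (-C(=O)NH2), which satisfies every atom and bond constraint.
So the answer is (C).

C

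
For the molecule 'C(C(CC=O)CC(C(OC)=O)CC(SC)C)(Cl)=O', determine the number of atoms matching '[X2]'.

2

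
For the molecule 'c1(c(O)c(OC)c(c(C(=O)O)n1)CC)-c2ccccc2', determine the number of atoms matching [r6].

12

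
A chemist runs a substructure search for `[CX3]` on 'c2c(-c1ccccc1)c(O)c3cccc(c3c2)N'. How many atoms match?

0

The query [CX3] means: C with X3: aliphatic carbon with exactly 3 total connections.
Check the 18 heavy atoms by environment: 16× c (aromatic, X3) → no; 1× N (X3) → no; 1× O (X2) → no.
No environment satisfies the query, so 0 matching atoms.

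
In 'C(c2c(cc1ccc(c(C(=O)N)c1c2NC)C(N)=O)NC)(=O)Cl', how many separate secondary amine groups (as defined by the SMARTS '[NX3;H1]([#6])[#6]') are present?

[NX3;H1]([#6])[#6] is the SMARTS for a secondary amine: a trivalent nitrogen with one H, bonded to two carbons.
The molecule carries 2 separate instances of an N-methylamino group (-NHCH3) meeting every constraint; each maps to a distinct set of atoms, giving 2 matches.

2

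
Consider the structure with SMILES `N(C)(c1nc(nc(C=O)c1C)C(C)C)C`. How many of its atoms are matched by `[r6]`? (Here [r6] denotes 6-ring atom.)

6

The query [r6] means: r6 matches atoms in a six-membered ring.
Check the 15 heavy atoms by environment: 2× n (aromatic, in 6-ring) → match; 4× c (aromatic, in 6-ring) → match; 7× C (acyclic) → no; 1× O (acyclic) → no; 1× N (acyclic) → no.
Summing the matching environments: 2 + 4 = 6 matching atoms.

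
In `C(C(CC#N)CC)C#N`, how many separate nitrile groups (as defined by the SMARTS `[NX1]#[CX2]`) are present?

[NX1]#[CX2] is the SMARTS for a nitrile: a nitrogen triple-bonded to a two-connected carbon.
The molecule carries 2 separate instances of a nitrile (-C#N) meeting every constraint; each maps to a distinct set of atoms, giving 2 matches.

2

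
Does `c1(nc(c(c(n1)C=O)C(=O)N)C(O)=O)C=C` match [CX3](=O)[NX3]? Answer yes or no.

Yes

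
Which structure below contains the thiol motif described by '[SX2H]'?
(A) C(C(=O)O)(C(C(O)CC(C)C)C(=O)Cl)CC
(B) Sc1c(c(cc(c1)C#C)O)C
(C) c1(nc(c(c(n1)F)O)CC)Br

B

[SX2H] describes an aliphatic sulfur with two connections, one being H (a thiol).
(A) has a hydroxyl group (-OH) but it is an -OH, not an -SH.
(B) contains a thiol (-SH), which satisfies every atom and bond constraint.
(C) has a hydroxyl group (-OH) but it is an -OH, not an -SH.
So the answer is (B).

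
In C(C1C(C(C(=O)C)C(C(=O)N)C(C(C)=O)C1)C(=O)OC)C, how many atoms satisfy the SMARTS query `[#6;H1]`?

5

The query [#6;H1] means: any carbon bearing exactly one hydrogen.
Check the 21 heavy atoms by environment: 5× C (H1) → match; 2× C (H2) → no; 4× C (H0) → no; 5× O (H0) → no; 4× C (H3) → no; 1× N (H2) → no.
That gives 5 matching atoms.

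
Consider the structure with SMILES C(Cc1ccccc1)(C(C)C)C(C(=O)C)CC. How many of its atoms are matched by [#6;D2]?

7

Check the 17 heavy atoms by environment: 4× C (D1) → no; 2× C (D2) → match; 4× C (D3) → no; 1× O (D1) → no; 1× c (aromatic, D3) → no; 5× c (aromatic, D2) → match.
Summing the matching environments: 2 + 5 = 7 matching atoms.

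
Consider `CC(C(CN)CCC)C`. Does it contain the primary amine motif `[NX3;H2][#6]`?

The pattern [NX3;H2][#6] describes a trivalent nitrogen with two H attached to carbon — a primary amine.
The molecule carries a primary amino group (-NH2), whose atoms satisfy every constraint of the query, so the pattern matches.

Yes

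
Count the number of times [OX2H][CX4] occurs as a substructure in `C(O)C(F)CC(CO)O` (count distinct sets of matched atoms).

3

[OX2H][CX4] is the SMARTS for an aliphatic alcohol: a hydroxyl oxygen bound to an sp3 (X4) carbon.
The molecule carries 3 separate instances of a hydroxyl group (-OH) meeting every constraint; each maps to a distinct set of atoms, giving 3 matches.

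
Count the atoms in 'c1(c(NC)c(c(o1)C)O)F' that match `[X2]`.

2

The query [X2] means: any atom with exactly two total connections (bonds + H).
Check the 10 heavy atoms by environment: 1× o (aromatic, X2) → match; 4× c (aromatic, X3) → no; 2× C (X4) → no; 1× F (X1) → no; 1× O (X2) → match; 1× N (X3) → no.
Summing the matching environments: 1 + 1 = 2 matching atoms.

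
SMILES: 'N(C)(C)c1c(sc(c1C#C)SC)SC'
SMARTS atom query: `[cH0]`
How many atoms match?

4

The query [cH0] means: aromatic carbon with no attached hydrogen (substituted or ring-fusion).
Check the 14 heavy atoms by environment: 1× s (aromatic, H0) → no; 4× c (aromatic, H0) → match; 1× C (H0) → no; 1× C (H1) → no; 2× S (H0) → no; 4× C (H3) → no; 1× N (H0) → no.
That gives 4 matching atoms.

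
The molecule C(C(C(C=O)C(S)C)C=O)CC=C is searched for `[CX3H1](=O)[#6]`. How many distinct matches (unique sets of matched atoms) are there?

2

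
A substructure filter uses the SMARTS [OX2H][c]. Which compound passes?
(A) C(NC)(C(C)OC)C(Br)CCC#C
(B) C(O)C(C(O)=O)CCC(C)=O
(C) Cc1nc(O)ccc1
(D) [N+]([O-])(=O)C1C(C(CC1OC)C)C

C

[OX2H][c] describes a hydroxyl oxygen attached to an aromatic carbon (a phenol).
(A) has a methoxy ether (-OCH3) but the oxygen has H0, not H1.
(B) has a hydroxyl group (-OH) but the -OH is on an aliphatic carbon, not an aromatic c.
(C) contains a hydroxyl group (-OH), which satisfies every atom and bond constraint.
(D) has a methoxy ether (-OCH3) but the oxygen has H0, not H1.
So the answer is (C).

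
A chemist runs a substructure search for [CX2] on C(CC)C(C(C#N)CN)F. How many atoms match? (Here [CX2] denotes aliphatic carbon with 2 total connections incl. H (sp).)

1

Check the 10 heavy atoms by environment: 6× C (X4) → no; 1× C (X2) → match; 1× N (X1) → no; 1× N (X3) → no; 1× F (X1) → no.
That gives 1 matching atom.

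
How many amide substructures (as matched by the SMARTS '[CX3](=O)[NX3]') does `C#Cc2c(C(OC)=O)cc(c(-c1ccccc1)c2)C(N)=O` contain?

1

[CX3](=O)[NX3] is the SMARTS for an amide: a carbonyl carbon bonded to a trivalent nitrogen.
Exactly one fragment in the molecule meets all constraints, giving 1 match.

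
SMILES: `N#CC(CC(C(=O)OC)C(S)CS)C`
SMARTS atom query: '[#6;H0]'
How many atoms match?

2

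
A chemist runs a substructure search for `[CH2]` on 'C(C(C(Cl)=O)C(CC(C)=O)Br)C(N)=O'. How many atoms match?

2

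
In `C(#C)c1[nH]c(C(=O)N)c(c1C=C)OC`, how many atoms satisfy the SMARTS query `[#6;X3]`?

The query [#6;X3] means: any carbon (aromatic or not) with three total connections.
Check the 14 heavy atoms by environment: 1× n (aromatic, X3) → no; 4× c (aromatic, X3) → match; 2× C (X2) → no; 1× O (X2) → no; 1× C (X4) → no; 3× C (X3) → match; 1× O (X1) → no; 1× N (X3) → no.
Summing the matching environments: 4 + 3 = 7 matching atoms.

7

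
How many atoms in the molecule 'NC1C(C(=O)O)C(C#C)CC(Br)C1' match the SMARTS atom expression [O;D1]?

2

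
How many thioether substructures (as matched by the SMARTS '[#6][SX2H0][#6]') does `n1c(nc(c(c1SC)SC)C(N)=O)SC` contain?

3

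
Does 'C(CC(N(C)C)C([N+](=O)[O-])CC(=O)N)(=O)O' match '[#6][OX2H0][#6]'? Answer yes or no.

No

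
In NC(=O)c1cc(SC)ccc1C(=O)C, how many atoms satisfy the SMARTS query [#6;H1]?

3

The query [#6;H1] means: any carbon bearing exactly one hydrogen.
Check the 14 heavy atoms by environment: 3× c (aromatic, H1) → match; 3× c (aromatic, H0) → no; 2× C (H0) → no; 2× O (H0) → no; 1× N (H2) → no; 1× S (H0) → no; 2× C (H3) → no.
That gives 3 matching atoms.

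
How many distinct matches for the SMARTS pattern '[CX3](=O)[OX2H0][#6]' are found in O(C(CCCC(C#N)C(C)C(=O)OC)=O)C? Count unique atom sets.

2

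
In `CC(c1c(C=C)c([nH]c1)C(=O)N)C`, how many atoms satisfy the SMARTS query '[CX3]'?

Check the 13 heavy atoms by environment: 1× n (aromatic, X3) → no; 4× c (aromatic, X3) → no; 3× C (X3) → match; 3× C (X4) → no; 1× O (X1) → no; 1× N (X3) → no.
That gives 3 matching atoms.

3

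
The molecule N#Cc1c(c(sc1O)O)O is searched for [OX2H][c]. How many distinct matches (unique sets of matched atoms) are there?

3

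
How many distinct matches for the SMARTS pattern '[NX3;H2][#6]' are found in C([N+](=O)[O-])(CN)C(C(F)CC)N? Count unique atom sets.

[NX3;H2][#6] is the SMARTS for a primary amine: a trivalent nitrogen with two H attached to carbon.
The molecule carries 2 separate instances of a primary amino group (-NH2) meeting every constraint; each maps to a distinct set of atoms, giving 2 matches.

2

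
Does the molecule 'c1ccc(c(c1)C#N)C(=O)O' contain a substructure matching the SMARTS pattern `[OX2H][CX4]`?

The pattern [OX2H][CX4] describes a hydroxyl oxygen bound to an sp3 (X4) carbon — an aliphatic alcohol.
The closest candidate here is a carboxylic acid group (-C(=O)OH), but the -OH is on a CX3 carbonyl carbon, not a CX4 carbon. No other fragment satisfies the full query, so there is no match.

No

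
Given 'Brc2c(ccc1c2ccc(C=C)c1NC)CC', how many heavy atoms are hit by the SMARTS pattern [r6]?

10

Check the 17 heavy atoms by environment: 10× c (aromatic, in 6-ring) → match; 1× N (acyclic) → no; 5× C (acyclic) → no; 1× Br (acyclic) → no.
That gives 10 matching atoms.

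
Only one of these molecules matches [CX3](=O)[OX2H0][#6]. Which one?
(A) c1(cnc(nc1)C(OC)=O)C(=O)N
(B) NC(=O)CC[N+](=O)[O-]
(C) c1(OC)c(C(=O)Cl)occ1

[CX3](=O)[OX2H0][#6] describes a carbonyl carbon bonded to an oxygen that is itself bonded to carbon (no H on that O) (an ester).
(A) contains a methyl-ester group (-C(=O)OCH3), which satisfies every atom and bond constraint.
(B) has a primary amide (-C(=O)NH2) but the carbonyl is bonded to N, not to an O-C linkage.
(C) has a methoxy ether (-OCH3) but the ether oxygen is not adjacent to a C=O carbon.
So the answer is (A).

A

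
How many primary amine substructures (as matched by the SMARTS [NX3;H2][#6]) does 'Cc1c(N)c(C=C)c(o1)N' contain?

[NX3;H2][#6] is the SMARTS for a primary amine: a trivalent nitrogen with two H attached to carbon.
The molecule carries 2 separate instances of a primary amino group (-NH2) meeting every constraint; each maps to a distinct set of atoms, giving 2 matches.

2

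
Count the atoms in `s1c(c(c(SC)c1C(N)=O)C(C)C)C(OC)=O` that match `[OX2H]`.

0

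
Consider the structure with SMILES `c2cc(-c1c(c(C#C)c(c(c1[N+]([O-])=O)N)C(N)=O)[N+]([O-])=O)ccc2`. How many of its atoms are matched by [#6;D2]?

The query [#6;D2] means: any carbon bonded to exactly two heavy atoms.
Check the 24 heavy atoms by environment: 7× c (aromatic, D3) → no; 5× c (aromatic, D2) → match; 2× N (charge +1, D3) → no; 2× O (charge -1, D1) → no; 3× O (D1) → no; 1× C (D3) → no; 2× N (D1) → no; 1× C (D2) → match; 1× C (D1) → no.
Summing the matching environments: 5 + 1 = 6 matching atoms.

6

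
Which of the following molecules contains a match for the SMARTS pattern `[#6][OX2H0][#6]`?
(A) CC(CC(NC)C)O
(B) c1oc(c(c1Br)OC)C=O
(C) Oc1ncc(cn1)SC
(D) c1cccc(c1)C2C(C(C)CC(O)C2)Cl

B

[#6][OX2H0][#6] describes an aliphatic oxygen bridging two carbons with no H on the oxygen (an ether).
(A) has a hydroxyl group (-OH) but the oxygen has H1, not H0 bridging two carbons.
(B) contains a methoxy ether (-OCH3), which satisfies every atom and bond constraint.
(C) has a hydroxyl group (-OH) but the oxygen has H1, not H0 bridging two carbons.
(D) has a hydroxyl group (-OH) but the oxygen has H1, not H0 bridging two carbons.
So the answer is (B).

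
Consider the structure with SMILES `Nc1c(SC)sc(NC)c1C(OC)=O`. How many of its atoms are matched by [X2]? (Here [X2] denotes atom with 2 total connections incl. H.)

The query [X2] means: any atom with exactly two total connections (bonds + H).
Check the 14 heavy atoms by environment: 1× s (aromatic, X2) → match; 4× c (aromatic, X3) → no; 1× S (X2) → match; 3× C (X4) → no; 1× C (X3) → no; 1× O (X1) → no; 1× O (X2) → match; 2× N (X3) → no.
Summing the matching environments: 1 + 1 + 1 = 3 matching atoms.

3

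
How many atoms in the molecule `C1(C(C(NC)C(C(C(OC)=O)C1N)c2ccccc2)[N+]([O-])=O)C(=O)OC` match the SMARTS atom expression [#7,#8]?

9

The query [#7,#8] means: nitrogen or oxygen (comma = OR).
Check the 26 heavy atoms by environment: 11× C → no; 1× N (charge +1) → match; 1× O (charge -1) → match; 5× O → match; 6× c (aromatic) → no; 2× N → match.
Summing the matching environments: 1 + 1 + 5 + 2 = 9 matching atoms.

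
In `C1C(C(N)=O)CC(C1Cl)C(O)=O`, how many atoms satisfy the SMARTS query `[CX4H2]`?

2

The query [CX4H2] means: sp3 carbon (X4) with exactly two hydrogens.
Check the 12 heavy atoms by environment: 2× C (H2, X4) → match; 3× C (H1, X4) → no; 2× C (H0, X3) → no; 2× O (H0, X1) → no; 1× O (H1, X2) → no; 1× N (H2, X3) → no; 1× Cl (H0, X1) → no.
That gives 2 matching atoms.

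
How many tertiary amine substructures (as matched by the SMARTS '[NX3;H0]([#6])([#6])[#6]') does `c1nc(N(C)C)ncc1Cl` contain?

1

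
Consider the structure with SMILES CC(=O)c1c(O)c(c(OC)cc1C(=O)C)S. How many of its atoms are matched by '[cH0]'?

5

The query [cH0] means: aromatic carbon with no attached hydrogen (substituted or ring-fusion).
Check the 16 heavy atoms by environment: 5× c (aromatic, H0) → match; 1× c (aromatic, H1) → no; 1× S (H1) → no; 3× O (H0) → no; 3× C (H3) → no; 2× C (H0) → no; 1× O (H1) → no.
That gives 5 matching atoms.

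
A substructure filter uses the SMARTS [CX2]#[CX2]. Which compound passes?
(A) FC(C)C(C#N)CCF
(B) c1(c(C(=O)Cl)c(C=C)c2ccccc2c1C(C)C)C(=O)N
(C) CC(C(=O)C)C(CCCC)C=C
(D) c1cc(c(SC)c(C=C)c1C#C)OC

D

[CX2]#[CX2] describes a carbon-carbon triple bond (an alkyne).
(A) has a nitrile (-C#N) but the triple bond is C#N, not C#C.
(B) has a vinyl group (-CH=CH2) but the C=C is a double bond; both carbons are CX3, not CX2.
(C) has a vinyl group (-CH=CH2) but the C=C is a double bond; both carbons are CX3, not CX2.
(D) contains an ethynyl group (-C#CH), which satisfies every atom and bond constraint.
So the answer is (D).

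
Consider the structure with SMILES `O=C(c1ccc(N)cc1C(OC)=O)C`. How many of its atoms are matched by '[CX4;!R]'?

2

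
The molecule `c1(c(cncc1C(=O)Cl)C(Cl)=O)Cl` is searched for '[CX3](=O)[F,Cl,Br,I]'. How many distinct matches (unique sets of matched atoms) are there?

[CX3](=O)[F,Cl,Br,I] is the SMARTS for an acyl halide: a carbonyl carbon bonded to a halogen.
The molecule carries 2 separate instances of an acyl chloride (-C(=O)Cl) meeting every constraint; each maps to a distinct set of atoms, giving 2 matches.

2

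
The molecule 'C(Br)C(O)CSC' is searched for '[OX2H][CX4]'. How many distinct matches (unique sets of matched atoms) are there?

1

[OX2H][CX4] is the SMARTS for an aliphatic alcohol: a hydroxyl oxygen bound to an sp3 (X4) carbon.
Exactly one fragment in the molecule meets all constraints, giving 1 match.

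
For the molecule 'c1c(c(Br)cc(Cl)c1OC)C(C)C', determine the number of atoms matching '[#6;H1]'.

3

The query [#6;H1] means: any carbon bearing exactly one hydrogen.
Check the 13 heavy atoms by environment: 4× c (aromatic, H0) → no; 2× c (aromatic, H1) → match; 1× O (H0) → no; 3× C (H3) → no; 1× Br (H0) → no; 1× C (H1) → match; 1× Cl (H0) → no.
Summing the matching environments: 2 + 1 = 3 matching atoms.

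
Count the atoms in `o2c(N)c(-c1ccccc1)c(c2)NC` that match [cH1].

6

The query [cH1] means: aromatic carbon bearing exactly one hydrogen.
Check the 14 heavy atoms by environment: 1× o (aromatic, H0) → no; 4× c (aromatic, H0) → no; 6× c (aromatic, H1) → match; 1× N (H1) → no; 1× C (H3) → no; 1× N (H2) → no.
That gives 6 matching atoms.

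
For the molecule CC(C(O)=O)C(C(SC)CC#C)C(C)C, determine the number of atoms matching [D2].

Check the 15 heavy atoms by environment: 2× C (D2) → match; 5× C (D3) → no; 5× C (D1) → no; 2× O (D1) → no; 1× S (D2) → match.
Summing the matching environments: 2 + 1 = 3 matching atoms.

3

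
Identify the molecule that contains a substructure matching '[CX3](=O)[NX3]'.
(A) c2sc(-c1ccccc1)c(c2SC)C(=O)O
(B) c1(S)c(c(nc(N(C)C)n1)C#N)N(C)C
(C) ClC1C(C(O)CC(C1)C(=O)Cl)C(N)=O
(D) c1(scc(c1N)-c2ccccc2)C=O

[CX3](=O)[NX3] describes a carbonyl carbon bonded to a trivalent nitrogen (an amide).
(A) has a carboxylic acid group (-C(=O)OH) but the carbonyl is bonded to O, not to an NX3 nitrogen.
(B) has a nitrile (-C#N) but the nitrile N is NX1 (triple-bonded), not NX3.
(C) contains a primary amide (-C(=O)NH2), which satisfies every atom and bond constraint.
(D) has a primary amino group (-NH2) but the -NH2 is not attached to a carbonyl carbon.
So the answer is (C).

C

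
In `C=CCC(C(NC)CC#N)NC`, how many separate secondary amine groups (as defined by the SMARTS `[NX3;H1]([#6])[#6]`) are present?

2

[NX3;H1]([#6])[#6] is the SMARTS for a secondary amine: a trivalent nitrogen with one H, bonded to two carbons.
The molecule carries 2 separate instances of an N-methylamino group (-NHCH3) meeting every constraint; each maps to a distinct set of atoms, giving 2 matches.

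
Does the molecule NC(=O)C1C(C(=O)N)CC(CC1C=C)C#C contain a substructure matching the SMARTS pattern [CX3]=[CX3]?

Yes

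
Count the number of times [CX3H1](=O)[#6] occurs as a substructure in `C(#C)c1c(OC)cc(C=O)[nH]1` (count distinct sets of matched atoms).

1

[CX3H1](=O)[#6] is the SMARTS for an aldehyde: an sp2 carbon with one H, double-bonded to O and single-bonded to carbon.
Exactly one fragment in the molecule meets all constraints, giving 1 match.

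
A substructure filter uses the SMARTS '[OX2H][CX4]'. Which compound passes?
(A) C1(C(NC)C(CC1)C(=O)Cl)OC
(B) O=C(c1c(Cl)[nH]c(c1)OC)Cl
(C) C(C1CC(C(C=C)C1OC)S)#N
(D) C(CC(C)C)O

D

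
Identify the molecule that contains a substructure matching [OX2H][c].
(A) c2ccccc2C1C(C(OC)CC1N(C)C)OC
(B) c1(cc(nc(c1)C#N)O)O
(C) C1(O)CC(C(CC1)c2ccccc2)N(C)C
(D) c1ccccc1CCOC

B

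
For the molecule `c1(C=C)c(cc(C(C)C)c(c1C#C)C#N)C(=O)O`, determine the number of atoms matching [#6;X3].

9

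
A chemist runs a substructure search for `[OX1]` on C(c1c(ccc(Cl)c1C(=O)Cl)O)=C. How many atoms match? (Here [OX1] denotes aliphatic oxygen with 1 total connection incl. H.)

1

Check the 13 heavy atoms by environment: 6× c (aromatic, X3) → no; 3× C (X3) → no; 2× Cl (X1) → no; 1× O (X1) → match; 1× O (X2) → no.
That gives 1 matching atom.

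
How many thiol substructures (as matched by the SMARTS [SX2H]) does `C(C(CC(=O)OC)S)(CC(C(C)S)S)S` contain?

[SX2H] is the SMARTS for a thiol: an aliphatic sulfur with two connections, one being H.
The molecule carries 4 separate instances of a thiol (-SH) meeting every constraint; each maps to a distinct set of atoms, giving 4 matches.

4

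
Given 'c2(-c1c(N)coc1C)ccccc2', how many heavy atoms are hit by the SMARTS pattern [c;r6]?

The query [c;r6] means: aromatic carbon that belongs to a six-membered ring.
Check the 13 heavy atoms by environment: 1× o (aromatic, in 5-ring) → no; 4× c (aromatic, in 5-ring) → no; 1× N (acyclic) → no; 1× C (acyclic) → no; 6× c (aromatic, in 6-ring) → match.
That gives 6 matching atoms.

6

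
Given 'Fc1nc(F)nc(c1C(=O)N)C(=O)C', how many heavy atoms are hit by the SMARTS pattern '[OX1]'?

The query [OX1] means: aliphatic oxygen with one total connection — typically a carbonyl =O or an oxide.
Check the 14 heavy atoms by environment: 2× n (aromatic, X2) → no; 4× c (aromatic, X3) → no; 2× F (X1) → no; 2× C (X3) → no; 2× O (X1) → match; 1× C (X4) → no; 1× N (X3) → no.
That gives 2 matching atoms.

2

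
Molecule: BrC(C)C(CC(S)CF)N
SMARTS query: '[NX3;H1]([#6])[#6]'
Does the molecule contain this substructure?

No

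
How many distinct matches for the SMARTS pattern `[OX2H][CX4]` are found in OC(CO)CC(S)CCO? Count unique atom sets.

[OX2H][CX4] is the SMARTS for an aliphatic alcohol: a hydroxyl oxygen bound to an sp3 (X4) carbon.
The molecule carries 3 separate instances of a hydroxyl group (-OH) meeting every constraint; each maps to a distinct set of atoms, giving 3 matches.

3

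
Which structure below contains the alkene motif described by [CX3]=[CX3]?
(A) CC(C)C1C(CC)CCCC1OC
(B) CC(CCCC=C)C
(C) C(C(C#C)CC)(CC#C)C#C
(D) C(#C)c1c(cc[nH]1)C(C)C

[CX3]=[CX3] describes a non-aromatic C=C double bond between two sp2 carbons (an alkene).
(A) has an ethyl group (-CH2CH3) but its C-C bond is a single bond between CX4 carbons, not CX3=CX3.
(B) contains a vinyl group (-CH=CH2), which satisfies every atom and bond constraint.
(C) has an ethynyl group (-C#CH) but the C-C bond is a triple bond, not a double bond.
(D) has an ethynyl group (-C#CH) but the C-C bond is a triple bond, not a double bond.
So the answer is (B).

B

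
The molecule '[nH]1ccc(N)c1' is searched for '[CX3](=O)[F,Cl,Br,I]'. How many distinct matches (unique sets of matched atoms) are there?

0

[CX3](=O)[F,Cl,Br,I] is the SMARTS for an acyl halide: a carbonyl carbon bonded to a halogen.
No fragment in the molecule satisfies every constraint, giving 0 matches.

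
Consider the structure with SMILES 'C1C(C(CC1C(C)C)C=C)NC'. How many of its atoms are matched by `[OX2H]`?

0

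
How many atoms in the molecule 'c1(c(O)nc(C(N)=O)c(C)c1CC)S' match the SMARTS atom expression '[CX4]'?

3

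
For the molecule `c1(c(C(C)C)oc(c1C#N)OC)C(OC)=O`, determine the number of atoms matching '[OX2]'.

2

The query [OX2] means: aliphatic oxygen with two total connections — ether, hydroxyl, or ester single-bond O.
Check the 16 heavy atoms by environment: 1× o (aromatic, X2) → no; 4× c (aromatic, X3) → no; 5× C (X4) → no; 1× C (X3) → no; 1× O (X1) → no; 2× O (X2) → match; 1× C (X2) → no; 1× N (X1) → no.
That gives 2 matching atoms.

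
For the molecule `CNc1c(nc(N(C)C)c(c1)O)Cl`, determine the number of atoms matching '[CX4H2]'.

The query [CX4H2] means: sp3 carbon (X4) with exactly two hydrogens.
Check the 13 heavy atoms by environment: 1× n (aromatic, H0, X2) → no; 4× c (aromatic, H0, X3) → no; 1× c (aromatic, H1, X3) → no; 1× O (H1, X2) → no; 1× N (H1, X3) → no; 3× C (H3, X4) → no; 1× N (H0, X3) → no; 1× Cl (H0, X1) → no.
No environment satisfies the query, so 0 matching atoms.

0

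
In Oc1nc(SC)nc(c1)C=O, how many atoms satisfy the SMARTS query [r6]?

The query [r6] means: r6 matches atoms in a six-membered ring.
Check the 11 heavy atoms by environment: 2× n (aromatic, in 6-ring) → match; 4× c (aromatic, in 6-ring) → match; 2× O (acyclic) → no; 2× C (acyclic) → no; 1× S (acyclic) → no.
Summing the matching environments: 2 + 4 = 6 matching atoms.

6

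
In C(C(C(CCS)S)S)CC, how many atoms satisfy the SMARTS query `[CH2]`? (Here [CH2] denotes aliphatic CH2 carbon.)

4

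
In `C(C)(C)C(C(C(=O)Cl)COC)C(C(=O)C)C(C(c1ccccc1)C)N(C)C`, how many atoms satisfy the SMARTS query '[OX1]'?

2

The query [OX1] means: aliphatic oxygen with one total connection — typically a carbonyl =O or an oxide.
Check the 27 heavy atoms by environment: 14× C (X4) → no; 6× c (aromatic, X3) → no; 1× N (X3) → no; 2× C (X3) → no; 2× O (X1) → match; 1× Cl (X1) → no; 1× O (X2) → no.
That gives 2 matching atoms.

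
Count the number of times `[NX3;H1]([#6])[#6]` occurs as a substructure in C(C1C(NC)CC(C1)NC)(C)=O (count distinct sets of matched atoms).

[NX3;H1]([#6])[#6] is the SMARTS for a secondary amine: a trivalent nitrogen with one H, bonded to two carbons.
The molecule carries 2 separate instances of an N-methylamino group (-NHCH3) meeting every constraint; each maps to a distinct set of atoms, giving 2 matches.

2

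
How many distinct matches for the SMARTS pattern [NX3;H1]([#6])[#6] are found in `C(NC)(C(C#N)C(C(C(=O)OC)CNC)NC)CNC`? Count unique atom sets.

4

[NX3;H1]([#6])[#6] is the SMARTS for a secondary amine: a trivalent nitrogen with one H, bonded to two carbons.
The molecule carries 4 separate instances of an N-methylamino group (-NHCH3) meeting every constraint; each maps to a distinct set of atoms, giving 4 matches.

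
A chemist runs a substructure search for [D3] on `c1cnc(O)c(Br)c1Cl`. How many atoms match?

The query [D3] means: atom with exactly three heavy-atom neighbours.
Check the 9 heavy atoms by environment: 1× n (aromatic, D2) → no; 2× c (aromatic, D2) → no; 3× c (aromatic, D3) → match; 1× Cl (D1) → no; 1× O (D1) → no; 1× Br (D1) → no.
That gives 3 matching atoms.

3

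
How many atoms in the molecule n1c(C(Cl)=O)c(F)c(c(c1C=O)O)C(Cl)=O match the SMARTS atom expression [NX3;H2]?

The query [NX3;H2] means: aliphatic N with 3 total connections, two of them H — an -NH2 nitrogen (amine or amide).
Check the 16 heavy atoms by environment: 1× n (aromatic, H0, X2) → no; 5× c (aromatic, H0, X3) → no; 2× C (H0, X3) → no; 3× O (H0, X1) → no; 2× Cl (H0, X1) → no; 1× C (H1, X3) → no; 1× O (H1, X2) → no; 1× F (H0, X1) → no.
No environment satisfies the query, so 0 matching atoms.

0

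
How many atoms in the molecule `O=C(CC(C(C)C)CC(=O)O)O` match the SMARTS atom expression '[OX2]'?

2

The query [OX2] means: aliphatic oxygen with two total connections — ether, hydroxyl, or ester single-bond O.
Check the 12 heavy atoms by environment: 6× C (X4) → no; 2× C (X3) → no; 2× O (X1) → no; 2× O (X2) → match.
That gives 2 matching atoms.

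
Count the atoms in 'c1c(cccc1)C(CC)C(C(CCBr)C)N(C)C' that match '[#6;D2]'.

The query [#6;D2] means: any carbon bonded to exactly two heavy atoms.
Check the 18 heavy atoms by environment: 3× C (D2) → match; 3× C (D3) → no; 4× C (D1) → no; 1× N (D3) → no; 1× c (aromatic, D3) → no; 5× c (aromatic, D2) → match; 1× Br (D1) → no.
Summing the matching environments: 3 + 5 = 8 matching atoms.

8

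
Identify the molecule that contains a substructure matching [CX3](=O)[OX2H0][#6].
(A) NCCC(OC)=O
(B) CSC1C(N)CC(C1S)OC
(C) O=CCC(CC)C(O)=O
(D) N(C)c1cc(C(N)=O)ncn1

[CX3](=O)[OX2H0][#6] describes a carbonyl carbon bonded to an oxygen that is itself bonded to carbon (no H on that O) (an ester).
(A) contains a methyl-ester group (-C(=O)OCH3), which satisfies every atom and bond constraint.
(B) has a methoxy ether (-OCH3) but the ether oxygen is not adjacent to a C=O carbon.
(C) has a carboxylic acid group (-C(=O)OH) but the singly-bonded O carries H (OX2H1, not H0).
(D) has a primary amide (-C(=O)NH2) but the carbonyl is bonded to N, not to an O-C linkage.
So the answer is (A).

A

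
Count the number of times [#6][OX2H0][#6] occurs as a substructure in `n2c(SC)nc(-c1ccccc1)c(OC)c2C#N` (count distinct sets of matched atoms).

1

[#6][OX2H0][#6] is the SMARTS for an ether: an aliphatic oxygen bridging two carbons with no H on the oxygen.
Exactly one fragment in the molecule meets all constraints, giving 1 match.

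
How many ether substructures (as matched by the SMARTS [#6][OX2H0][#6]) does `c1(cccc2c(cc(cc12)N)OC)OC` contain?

2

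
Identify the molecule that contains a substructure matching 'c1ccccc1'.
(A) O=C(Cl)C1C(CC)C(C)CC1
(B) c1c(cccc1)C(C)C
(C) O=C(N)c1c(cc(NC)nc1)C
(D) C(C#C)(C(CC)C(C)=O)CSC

B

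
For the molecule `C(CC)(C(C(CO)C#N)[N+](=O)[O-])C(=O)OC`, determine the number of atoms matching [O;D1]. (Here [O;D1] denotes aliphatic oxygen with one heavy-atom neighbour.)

4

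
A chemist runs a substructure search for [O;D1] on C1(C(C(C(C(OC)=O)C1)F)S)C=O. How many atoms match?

2

The query [O;D1] means: aliphatic oxygen bonded to exactly one heavy atom.
Check the 13 heavy atoms by environment: 2× C (D2) → no; 5× C (D3) → no; 1× S (D1) → no; 1× F (D1) → no; 2× O (D1) → match; 1× O (D2) → no; 1× C (D1) → no.
That gives 2 matching atoms.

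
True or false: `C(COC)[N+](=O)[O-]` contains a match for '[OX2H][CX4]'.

The pattern [OX2H][CX4] describes a hydroxyl oxygen bound to an sp3 (X4) carbon — an aliphatic alcohol.
The closest candidate here is a methoxy ether (-OCH3), but the oxygen has H0 (ether), not H1. No other fragment satisfies the full query, so there is no match.

False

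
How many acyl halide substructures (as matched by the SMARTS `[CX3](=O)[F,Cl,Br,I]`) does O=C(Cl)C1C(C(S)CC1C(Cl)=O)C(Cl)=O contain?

3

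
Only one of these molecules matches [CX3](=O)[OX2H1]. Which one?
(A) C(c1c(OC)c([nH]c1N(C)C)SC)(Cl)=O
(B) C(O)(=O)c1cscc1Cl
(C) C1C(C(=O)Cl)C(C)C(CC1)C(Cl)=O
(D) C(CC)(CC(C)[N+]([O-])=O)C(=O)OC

B

[CX3](=O)[OX2H1] describes an sp2 carbon double-bonded to O and single-bonded to an -OH oxygen (a carboxylic acid).
(A) has an acyl chloride (-C(=O)Cl) but the carbonyl is bonded to Cl, not to an -OH oxygen.
(B) contains a carboxylic acid group (-C(=O)OH), which satisfies every atom and bond constraint.
(C) has an acyl chloride (-C(=O)Cl) but the carbonyl is bonded to Cl, not to an -OH oxygen.
(D) has a methyl-ester group (-C(=O)OCH3) but the singly-bonded O has no H (OX2H0, not OX2H1).
So the answer is (B).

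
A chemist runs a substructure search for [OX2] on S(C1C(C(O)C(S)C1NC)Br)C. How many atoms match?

1

The query [OX2] means: aliphatic oxygen with two total connections — ether, hydroxyl, or ester single-bond O.
Check the 12 heavy atoms by environment: 7× C (X4) → no; 2× S (X2) → no; 1× O (X2) → match; 1× N (X3) → no; 1× Br (X1) → no.
That gives 1 matching atom.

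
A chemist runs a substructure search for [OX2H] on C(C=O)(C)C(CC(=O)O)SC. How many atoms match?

The query [OX2H] means: aliphatic oxygen with two connections, one of which is H — an -OH oxygen.
Check the 11 heavy atoms by environment: 1× C (H2, X4) → no; 2× C (H1, X4) → no; 2× C (H3, X4) → no; 1× S (H0, X2) → no; 1× C (H0, X3) → no; 2× O (H0, X1) → no; 1× O (H1, X2) → match; 1× C (H1, X3) → no.
That gives 1 matching atom.

1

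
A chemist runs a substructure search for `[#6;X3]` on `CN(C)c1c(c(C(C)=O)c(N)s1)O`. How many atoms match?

5

The query [#6;X3] means: any carbon (aromatic or not) with three total connections.
Check the 13 heavy atoms by environment: 1× s (aromatic, X2) → no; 4× c (aromatic, X3) → match; 2× N (X3) → no; 3× C (X4) → no; 1× C (X3) → match; 1× O (X1) → no; 1× O (X2) → no.
Summing the matching environments: 4 + 1 = 5 matching atoms.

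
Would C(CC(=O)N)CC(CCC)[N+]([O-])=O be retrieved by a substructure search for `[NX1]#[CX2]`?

No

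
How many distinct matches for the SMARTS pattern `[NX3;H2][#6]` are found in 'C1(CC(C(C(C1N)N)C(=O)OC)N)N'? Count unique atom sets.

[NX3;H2][#6] is the SMARTS for a primary amine: a trivalent nitrogen with two H attached to carbon.
The molecule carries 4 separate instances of a primary amino group (-NH2) meeting every constraint; each maps to a distinct set of atoms, giving 4 matches.

4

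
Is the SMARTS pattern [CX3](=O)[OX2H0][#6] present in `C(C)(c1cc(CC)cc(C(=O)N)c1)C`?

The pattern [CX3](=O)[OX2H0][#6] describes a carbonyl carbon bonded to an oxygen that is itself bonded to carbon (no H on that O) — an ester.
The closest candidate here is a primary amide (-C(=O)NH2), but the carbonyl is bonded to N, not to an O-C linkage. No other fragment satisfies the full query, so there is no match.

No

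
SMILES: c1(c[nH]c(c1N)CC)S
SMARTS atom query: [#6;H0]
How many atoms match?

3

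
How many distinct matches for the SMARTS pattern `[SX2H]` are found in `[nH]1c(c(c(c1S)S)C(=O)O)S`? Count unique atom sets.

3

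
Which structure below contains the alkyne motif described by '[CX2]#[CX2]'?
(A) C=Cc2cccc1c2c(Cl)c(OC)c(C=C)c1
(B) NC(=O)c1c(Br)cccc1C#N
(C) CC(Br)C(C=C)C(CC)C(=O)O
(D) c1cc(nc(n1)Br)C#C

D

[CX2]#[CX2] describes a carbon-carbon triple bond (an alkyne).
(A) has a vinyl group (-CH=CH2) but the C=C is a double bond; both carbons are CX3, not CX2.
(B) has a nitrile (-C#N) but the triple bond is C#N, not C#C.
(C) has a vinyl group (-CH=CH2) but the C=C is a double bond; both carbons are CX3, not CX2.
(D) contains an ethynyl group (-C#CH), which satisfies every atom and bond constraint.
So the answer is (D).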